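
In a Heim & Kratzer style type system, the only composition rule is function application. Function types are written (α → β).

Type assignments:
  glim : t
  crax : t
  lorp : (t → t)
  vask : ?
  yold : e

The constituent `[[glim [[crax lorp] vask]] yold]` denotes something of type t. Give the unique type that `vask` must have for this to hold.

[[glim [[crax lorp] vask]] yold] must have type t. The sister yold has type e; that is not a function onto t, so [glim [[crax lorp] vask]] must be the functor, of type (e → t).
[glim [[crax lorp] vask]] must have type (e → t). The sister glim has type t; that is not a function onto (e → t), so [[crax lorp] vask] must be the functor, of type (t → (e → t)).
[[crax lorp] vask] must have type (t → (e → t)). The sister [crax lorp] has type t; that is not a function onto (t → (e → t)), so vask must be the functor, of type (t → (t → (e → t))).

(t → (t → (e → t)))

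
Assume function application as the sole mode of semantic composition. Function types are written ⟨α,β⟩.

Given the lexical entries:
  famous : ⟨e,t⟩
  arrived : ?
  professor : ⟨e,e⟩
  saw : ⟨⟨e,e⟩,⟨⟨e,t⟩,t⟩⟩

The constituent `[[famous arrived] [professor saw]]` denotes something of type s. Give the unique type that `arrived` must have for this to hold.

For [[famous arrived] [professor saw]] to have type s with [professor saw] of type ⟨⟨e,t⟩,t⟩, [famous arrived] must be the function: [famous arrived] : ⟨⟨⟨e,t⟩,t⟩,s⟩.
For [famous arrived] to have type ⟨⟨⟨e,t⟩,t⟩,s⟩ with famous of type ⟨e,t⟩, arrived must be the function: arrived : ⟨⟨e,t⟩,⟨⟨⟨e,t⟩,t⟩,s⟩⟩.

⟨⟨e,t⟩,⟨⟨⟨e,t⟩,t⟩,s⟩⟩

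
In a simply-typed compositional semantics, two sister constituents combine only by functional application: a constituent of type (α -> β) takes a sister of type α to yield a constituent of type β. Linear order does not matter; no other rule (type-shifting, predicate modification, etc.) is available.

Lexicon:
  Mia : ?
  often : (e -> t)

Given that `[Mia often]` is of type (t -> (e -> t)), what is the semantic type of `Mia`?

((e -> t) -> (t -> (e -> t)))

[Mia often] is required to be (t -> (e -> t)). often : (e -> t) cannot yield (t -> (e -> t)) as functor, so Mia : ((e -> t) -> (t -> (e -> t))).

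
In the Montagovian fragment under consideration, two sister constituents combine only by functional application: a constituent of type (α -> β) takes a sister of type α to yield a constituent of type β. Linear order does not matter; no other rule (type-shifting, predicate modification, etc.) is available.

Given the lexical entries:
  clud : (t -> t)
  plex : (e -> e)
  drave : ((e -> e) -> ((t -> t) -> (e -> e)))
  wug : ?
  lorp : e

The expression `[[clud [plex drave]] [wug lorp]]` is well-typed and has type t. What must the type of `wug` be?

[[clud [plex drave]] [wug lorp]] is required to be t. [clud [plex drave]] : (e -> e) cannot yield t as functor, so [wug lorp] : ((e -> e) -> t).
[wug lorp] is required to be ((e -> e) -> t). lorp : e cannot yield ((e -> e) -> t) as functor, so wug : (e -> ((e -> e) -> t)).

(e -> ((e -> e) -> t))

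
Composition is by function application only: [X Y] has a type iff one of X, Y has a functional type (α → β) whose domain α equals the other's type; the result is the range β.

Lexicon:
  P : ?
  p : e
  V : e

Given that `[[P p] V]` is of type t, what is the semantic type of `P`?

(e → (e → t))

For [[P p] V] to have type t with V of type e, [P p] must be the function: [P p] : (e → t).
For [P p] to have type (e → t) with p of type e, P must be the function: P : (e → (e → t)).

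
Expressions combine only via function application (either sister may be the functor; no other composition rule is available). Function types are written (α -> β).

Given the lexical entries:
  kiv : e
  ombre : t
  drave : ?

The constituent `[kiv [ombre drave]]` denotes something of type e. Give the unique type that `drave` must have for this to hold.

[kiv [ombre drave]] is required to be e. kiv : e cannot yield e as functor, so [ombre drave] : (e -> e).
[ombre drave] is required to be (e -> e). ombre : t cannot yield (e -> e) as functor, so drave : (t -> (e -> e)).

(t -> (e -> e))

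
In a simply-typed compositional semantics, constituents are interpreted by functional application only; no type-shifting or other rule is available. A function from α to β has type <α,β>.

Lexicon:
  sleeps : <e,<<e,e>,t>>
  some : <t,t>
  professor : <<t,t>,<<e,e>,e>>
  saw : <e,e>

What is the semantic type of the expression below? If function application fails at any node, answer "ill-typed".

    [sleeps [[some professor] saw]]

[some professor]: professor is <<t,t>,<<e,e>,e>>, some is <t,t>; result <<e,e>,e>.
[[some professor] saw]: [some professor] is <<e,e>,e>, saw is <e,e>; result e.
[sleeps [[some professor] saw]]: sleeps is <e,<<e,e>,t>>, [[some professor] saw] is e; result <<e,e>,t>.

<<e,e>,t>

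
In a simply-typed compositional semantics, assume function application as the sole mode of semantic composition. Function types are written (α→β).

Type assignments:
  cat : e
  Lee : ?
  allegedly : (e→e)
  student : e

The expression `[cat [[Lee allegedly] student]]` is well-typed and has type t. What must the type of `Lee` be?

[cat [[Lee allegedly] student]] must have type t. The sister cat has type e; that is not a function onto t, so [[Lee allegedly] student] must be the functor, of type (e→t).
[[Lee allegedly] student] must have type (e→t). The sister student has type e; that is not a function onto (e→t), so [Lee allegedly] must be the functor, of type (e→(e→t)).
[Lee allegedly] must have type (e→(e→t)). The sister allegedly has type (e→e); that is not a function onto (e→(e→t)), so Lee must be the functor, of type ((e→e)→(e→(e→t))).

((e→e)→(e→(e→t)))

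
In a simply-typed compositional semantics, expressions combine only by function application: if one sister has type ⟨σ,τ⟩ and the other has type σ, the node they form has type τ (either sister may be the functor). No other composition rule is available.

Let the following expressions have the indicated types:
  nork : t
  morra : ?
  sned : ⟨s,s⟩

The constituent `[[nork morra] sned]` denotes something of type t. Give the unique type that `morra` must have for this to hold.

[[nork morra] sned] must have type t. The sister sned has type ⟨s,s⟩; that is not a function onto t, so [nork morra] must be the functor, of type ⟨⟨s,s⟩,t⟩.
[nork morra] must have type ⟨⟨s,s⟩,t⟩. The sister nork has type t; that is not a function onto ⟨⟨s,s⟩,t⟩, so morra must be the functor, of type ⟨t,⟨⟨s,s⟩,t⟩⟩.

⟨t,⟨⟨s,s⟩,t⟩⟩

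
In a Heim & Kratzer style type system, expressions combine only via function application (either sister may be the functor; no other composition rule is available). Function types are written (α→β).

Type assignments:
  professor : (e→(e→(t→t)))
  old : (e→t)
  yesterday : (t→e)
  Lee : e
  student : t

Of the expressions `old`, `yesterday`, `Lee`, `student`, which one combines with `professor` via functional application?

Lee

old : (e→t) — does not combine with professor.
yesterday : (t→e) — does not combine with professor.
Lee — combines: professor : (e→(e→(t→t))) takes Lee : e as argument, giving (e→(t→t)).
student : t — does not combine with professor.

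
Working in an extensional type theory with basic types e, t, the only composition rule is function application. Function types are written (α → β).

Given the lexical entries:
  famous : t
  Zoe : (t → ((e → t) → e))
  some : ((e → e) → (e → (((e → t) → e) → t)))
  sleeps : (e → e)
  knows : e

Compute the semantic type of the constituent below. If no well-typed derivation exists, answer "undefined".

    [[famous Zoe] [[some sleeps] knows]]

At [famous Zoe], Zoe : (t → ((e → t) → e)) takes famous : t, giving ((e → t) → e).
At [some sleeps], some : ((e → e) → (e → (((e → t) → e) → t))) takes sleeps : (e → e), giving (e → (((e → t) → e) → t)).
At [[some sleeps] knows], [some sleeps] : (e → (((e → t) → e) → t)) takes knows : e, giving (((e → t) → e) → t).
At [[famous Zoe] [[some sleeps] knows]], [[some sleeps] knows] : (((e → t) → e) → t) takes [famous Zoe] : ((e → t) → e), giving t.

t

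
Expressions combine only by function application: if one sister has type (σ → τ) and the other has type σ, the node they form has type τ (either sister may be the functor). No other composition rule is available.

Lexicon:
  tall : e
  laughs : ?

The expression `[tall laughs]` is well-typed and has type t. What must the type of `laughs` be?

(e → t)

For [tall laughs] to have type t with tall of type e, laughs must be the function: laughs : (e → t).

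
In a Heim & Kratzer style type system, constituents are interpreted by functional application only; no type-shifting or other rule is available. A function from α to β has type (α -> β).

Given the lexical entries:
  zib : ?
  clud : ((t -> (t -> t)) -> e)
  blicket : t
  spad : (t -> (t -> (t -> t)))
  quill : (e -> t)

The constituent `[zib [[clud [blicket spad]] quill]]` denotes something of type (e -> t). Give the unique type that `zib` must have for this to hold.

At [zib [[clud [blicket spad]] quill]] (required: (e -> t)): [[clud [blicket spad]] quill] is t, which is not a function with range (e -> t); hence zib is the functor — type (t -> (e -> t)).

(t -> (e -> t))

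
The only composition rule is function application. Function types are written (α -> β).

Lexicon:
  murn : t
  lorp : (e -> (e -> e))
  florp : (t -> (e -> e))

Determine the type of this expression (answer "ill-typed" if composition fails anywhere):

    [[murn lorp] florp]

ill-typed

At [murn lorp]: neither t nor (e -> (e -> e)) can take the other as argument; the node is ill-typed.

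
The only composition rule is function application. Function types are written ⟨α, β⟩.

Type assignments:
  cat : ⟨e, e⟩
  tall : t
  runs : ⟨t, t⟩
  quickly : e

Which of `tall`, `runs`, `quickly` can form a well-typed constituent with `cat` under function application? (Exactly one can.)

tall : t — no; cat wants e, and tall wants nothing (atomic).
runs : ⟨t, t⟩ — no; cat wants e, and runs wants t.
quickly — combines: cat : ⟨e, e⟩ takes quickly : e as argument, giving e.

quickly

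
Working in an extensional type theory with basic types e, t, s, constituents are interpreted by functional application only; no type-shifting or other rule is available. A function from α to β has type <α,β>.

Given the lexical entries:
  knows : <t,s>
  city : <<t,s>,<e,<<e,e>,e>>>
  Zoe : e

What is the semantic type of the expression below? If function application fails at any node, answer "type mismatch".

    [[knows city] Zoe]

<<e,e>,e>

[knows city]: city is <<t,s>,<e,<<e,e>,e>>>, knows is <t,s>; result <e,<<e,e>,e>>.
[[knows city] Zoe]: [knows city] is <e,<<e,e>,e>>, Zoe is e; result <<e,e>,e>.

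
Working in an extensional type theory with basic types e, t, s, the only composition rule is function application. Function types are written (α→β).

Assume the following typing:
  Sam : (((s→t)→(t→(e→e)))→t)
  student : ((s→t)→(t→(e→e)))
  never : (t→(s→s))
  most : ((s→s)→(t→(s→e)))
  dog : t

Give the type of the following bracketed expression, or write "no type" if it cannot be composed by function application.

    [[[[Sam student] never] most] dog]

[Sam student]: functor Sam : (((s→t)→(t→(e→e)))→t), argument student : ((s→t)→(t→(e→e))); result t.
[[Sam student] never]: functor never : (t→(s→s)), argument [Sam student] : t; result (s→s).
[[[Sam student] never] most]: functor most : ((s→s)→(t→(s→e))), argument [[Sam student] never] : (s→s); result (t→(s→e)).
[[[[Sam student] never] most] dog]: functor [[[Sam student] never] most] : (t→(s→e)), argument dog : t; result (s→e).

(s→e)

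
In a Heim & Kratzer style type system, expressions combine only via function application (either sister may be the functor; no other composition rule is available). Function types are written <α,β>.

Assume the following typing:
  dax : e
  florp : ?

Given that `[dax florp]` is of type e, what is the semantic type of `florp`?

<e,e>

[dax florp] must have type e. The sister dax has type e; that is not a function onto e, so florp must be the functor, of type <e,e>.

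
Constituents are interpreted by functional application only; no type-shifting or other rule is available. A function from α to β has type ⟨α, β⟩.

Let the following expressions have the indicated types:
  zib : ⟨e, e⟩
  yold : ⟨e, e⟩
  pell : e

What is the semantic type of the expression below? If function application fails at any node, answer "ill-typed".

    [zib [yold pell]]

e

At [yold pell], yold : ⟨e, e⟩ takes pell : e, giving e.
At [zib [yold pell]], zib : ⟨e, e⟩ takes [yold pell] : e, giving e.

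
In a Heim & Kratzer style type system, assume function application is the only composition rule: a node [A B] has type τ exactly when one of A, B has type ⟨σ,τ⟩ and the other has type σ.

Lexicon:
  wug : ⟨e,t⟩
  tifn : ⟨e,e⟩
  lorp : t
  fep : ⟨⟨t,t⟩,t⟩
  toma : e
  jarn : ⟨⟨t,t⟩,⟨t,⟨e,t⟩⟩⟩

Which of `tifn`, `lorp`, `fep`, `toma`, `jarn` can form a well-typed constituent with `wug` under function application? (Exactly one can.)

toma

tifn : ⟨e,e⟩ — wug needs e; tifn needs e; neither fits.
lorp : t — wug needs e; lorp needs nothing (atomic); neither fits.
fep : ⟨⟨t,t⟩,t⟩ — wug needs e; fep needs ⟨t,t⟩; neither fits.
toma — combines: wug : ⟨e,t⟩ takes toma : e as argument, giving t.
jarn : ⟨⟨t,t⟩,⟨t,⟨e,t⟩⟩⟩ — wug needs e; jarn needs ⟨t,t⟩; neither fits.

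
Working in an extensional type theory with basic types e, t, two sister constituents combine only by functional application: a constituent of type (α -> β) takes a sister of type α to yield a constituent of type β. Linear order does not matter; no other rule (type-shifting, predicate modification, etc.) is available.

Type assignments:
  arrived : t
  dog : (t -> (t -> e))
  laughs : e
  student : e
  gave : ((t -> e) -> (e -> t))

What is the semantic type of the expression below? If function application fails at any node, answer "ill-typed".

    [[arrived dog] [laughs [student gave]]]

ill-typed

[arrived dog]: (t -> (t -> e)) applied to t yields (t -> e).
At [student gave]: neither e nor ((t -> e) -> (e -> t)) can take the other as argument; the node is ill-typed.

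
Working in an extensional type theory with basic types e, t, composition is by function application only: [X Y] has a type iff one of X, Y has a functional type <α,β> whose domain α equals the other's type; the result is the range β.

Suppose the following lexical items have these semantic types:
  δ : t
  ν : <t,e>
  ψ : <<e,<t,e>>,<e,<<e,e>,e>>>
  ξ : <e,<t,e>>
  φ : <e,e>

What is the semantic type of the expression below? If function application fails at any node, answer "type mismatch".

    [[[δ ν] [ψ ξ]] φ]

e

[δ ν]: functor ν : <t,e>, argument δ : t; result e.
[ψ ξ]: functor ψ : <<e,<t,e>>,<e,<<e,e>,e>>>, argument ξ : <e,<t,e>>; result <e,<<e,e>,e>>.
[[δ ν] [ψ ξ]]: functor [ψ ξ] : <e,<<e,e>,e>>, argument [δ ν] : e; result <<e,e>,e>.
[[[δ ν] [ψ ξ]] φ]: functor [[δ ν] [ψ ξ]] : <<e,e>,e>, argument φ : <e,e>; result e.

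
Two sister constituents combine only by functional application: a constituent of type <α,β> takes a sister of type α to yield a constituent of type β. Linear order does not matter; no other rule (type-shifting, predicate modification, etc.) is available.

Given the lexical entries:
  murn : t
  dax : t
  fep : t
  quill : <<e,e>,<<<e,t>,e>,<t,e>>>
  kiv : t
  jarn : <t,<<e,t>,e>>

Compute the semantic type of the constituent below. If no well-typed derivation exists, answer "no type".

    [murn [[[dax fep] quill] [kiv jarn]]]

[dax fep]: t with t — neither is a function whose domain matches the other; composition fails here.

no type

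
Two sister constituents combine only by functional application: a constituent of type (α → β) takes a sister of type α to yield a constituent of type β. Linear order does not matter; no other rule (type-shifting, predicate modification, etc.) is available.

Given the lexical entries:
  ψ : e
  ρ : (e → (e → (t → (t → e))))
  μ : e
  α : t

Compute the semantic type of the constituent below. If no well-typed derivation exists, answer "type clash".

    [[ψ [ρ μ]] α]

[ρ μ] — ρ of type (e → (e → (t → (t → e)))) combines with μ of type e: type (e → (t → (t → e))).
[ψ [ρ μ]] — [ρ μ] of type (e → (t → (t → e))) combines with ψ of type e: type (t → (t → e)).
[[ψ [ρ μ]] α] — [ψ [ρ μ]] of type (t → (t → e)) combines with α of type t: type (t → e).

(t → e)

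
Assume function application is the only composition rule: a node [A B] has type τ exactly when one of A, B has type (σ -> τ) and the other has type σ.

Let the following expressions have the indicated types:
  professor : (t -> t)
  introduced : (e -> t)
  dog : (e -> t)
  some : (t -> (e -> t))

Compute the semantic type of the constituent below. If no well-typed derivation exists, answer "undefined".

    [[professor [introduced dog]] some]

undefined

[introduced dog]: (e -> t) and (e -> t) cannot combine by function application — type clash.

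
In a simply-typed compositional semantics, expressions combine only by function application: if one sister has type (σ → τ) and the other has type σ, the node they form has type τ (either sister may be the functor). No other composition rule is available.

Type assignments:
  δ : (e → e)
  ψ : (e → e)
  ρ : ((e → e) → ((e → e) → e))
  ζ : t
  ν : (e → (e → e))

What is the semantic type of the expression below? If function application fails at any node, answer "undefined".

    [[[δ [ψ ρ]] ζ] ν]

[ψ ρ] — ρ of type ((e → e) → ((e → e) → e)) combines with ψ of type (e → e): type ((e → e) → e).
[δ [ψ ρ]] — [ψ ρ] of type ((e → e) → e) combines with δ of type (e → e): type e.
At [[δ [ψ ρ]] ζ]: neither e nor t can take the other as argument; the node is ill-typed.

undefined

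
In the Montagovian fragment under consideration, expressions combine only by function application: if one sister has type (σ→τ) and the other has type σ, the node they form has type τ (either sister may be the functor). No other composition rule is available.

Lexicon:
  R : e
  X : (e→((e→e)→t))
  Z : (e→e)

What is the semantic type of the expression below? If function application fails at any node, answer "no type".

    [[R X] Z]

[R X]: functor X : (e→((e→e)→t)), argument R : e; result ((e→e)→t).
[[R X] Z]: functor [R X] : ((e→e)→t), argument Z : (e→e); result t.

t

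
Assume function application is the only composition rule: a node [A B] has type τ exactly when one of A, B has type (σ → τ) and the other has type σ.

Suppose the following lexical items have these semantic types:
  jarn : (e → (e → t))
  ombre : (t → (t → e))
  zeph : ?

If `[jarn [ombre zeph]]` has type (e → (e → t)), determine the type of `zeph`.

((t → (t → e)) → ((e → (e → t)) → (e → (e → t))))

At [jarn [ombre zeph]] (required: (e → (e → t))): jarn is (e → (e → t)), which is not a function with range (e → (e → t)); hence [ombre zeph] is the functor — type ((e → (e → t)) → (e → (e → t))).
At [ombre zeph] (required: ((e → (e → t)) → (e → (e → t)))): ombre is (t → (t → e)), which is not a function with range ((e → (e → t)) → (e → (e → t))); hence zeph is the functor — type ((t → (t → e)) → ((e → (e → t)) → (e → (e → t)))).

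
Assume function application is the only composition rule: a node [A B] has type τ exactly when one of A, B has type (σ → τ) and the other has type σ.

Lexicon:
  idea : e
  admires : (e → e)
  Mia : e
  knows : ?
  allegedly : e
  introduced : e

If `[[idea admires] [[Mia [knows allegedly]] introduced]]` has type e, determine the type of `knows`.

For [[idea admires] [[Mia [knows allegedly]] introduced]] to have type e with [idea admires] of type e, [[Mia [knows allegedly]] introduced] must be the function: [[Mia [knows allegedly]] introduced] : (e → e).
For [[Mia [knows allegedly]] introduced] to have type (e → e) with introduced of type e, [Mia [knows allegedly]] must be the function: [Mia [knows allegedly]] : (e → (e → e)).
For [Mia [knows allegedly]] to have type (e → (e → e)) with Mia of type e, [knows allegedly] must be the function: [knows allegedly] : (e → (e → (e → e))).
For [knows allegedly] to have type (e → (e → (e → e))) with allegedly of type e, knows must be the function: knows : (e → (e → (e → (e → e)))).

(e → (e → (e → (e → e))))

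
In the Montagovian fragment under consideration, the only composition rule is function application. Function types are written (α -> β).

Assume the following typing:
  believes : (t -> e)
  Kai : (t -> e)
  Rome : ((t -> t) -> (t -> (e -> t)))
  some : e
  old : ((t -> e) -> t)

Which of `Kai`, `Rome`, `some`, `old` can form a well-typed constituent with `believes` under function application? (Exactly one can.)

Kai : (t -> e) — no; believes wants t, and Kai wants t.
Rome : ((t -> t) -> (t -> (e -> t))) — no; believes wants t, and Rome wants (t -> t).
some : e — no; believes wants t, and some wants nothing (atomic).
old — combines: old : ((t -> e) -> t) takes believes : (t -> e) as argument, giving t.

old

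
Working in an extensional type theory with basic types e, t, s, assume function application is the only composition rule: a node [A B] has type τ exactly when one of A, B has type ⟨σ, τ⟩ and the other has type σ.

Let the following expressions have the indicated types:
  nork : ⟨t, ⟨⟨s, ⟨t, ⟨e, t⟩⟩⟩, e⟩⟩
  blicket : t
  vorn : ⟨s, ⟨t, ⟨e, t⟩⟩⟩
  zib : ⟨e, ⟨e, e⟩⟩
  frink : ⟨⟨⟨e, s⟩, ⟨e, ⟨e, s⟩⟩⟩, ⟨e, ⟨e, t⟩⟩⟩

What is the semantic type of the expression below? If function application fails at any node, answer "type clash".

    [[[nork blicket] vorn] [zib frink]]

type clash

[nork blicket]: functor nork : ⟨t, ⟨⟨s, ⟨t, ⟨e, t⟩⟩⟩, e⟩⟩, argument blicket : t; result ⟨⟨s, ⟨t, ⟨e, t⟩⟩⟩, e⟩.
[[nork blicket] vorn]: functor [nork blicket] : ⟨⟨s, ⟨t, ⟨e, t⟩⟩⟩, e⟩, argument vorn : ⟨s, ⟨t, ⟨e, t⟩⟩⟩; result e.
[zib frink]: ⟨e, ⟨e, e⟩⟩ with ⟨⟨⟨e, s⟩, ⟨e, ⟨e, s⟩⟩⟩, ⟨e, ⟨e, t⟩⟩⟩ — neither is a function whose domain matches the other; composition fails here.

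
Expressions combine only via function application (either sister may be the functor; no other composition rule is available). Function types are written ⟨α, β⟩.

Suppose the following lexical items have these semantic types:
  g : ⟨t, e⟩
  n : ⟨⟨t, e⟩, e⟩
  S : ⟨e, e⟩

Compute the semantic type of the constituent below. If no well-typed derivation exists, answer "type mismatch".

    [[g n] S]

[g n]: functor n : ⟨⟨t, e⟩, e⟩, argument g : ⟨t, e⟩; result e.
[[g n] S]: functor S : ⟨e, e⟩, argument [g n] : e; result e.

e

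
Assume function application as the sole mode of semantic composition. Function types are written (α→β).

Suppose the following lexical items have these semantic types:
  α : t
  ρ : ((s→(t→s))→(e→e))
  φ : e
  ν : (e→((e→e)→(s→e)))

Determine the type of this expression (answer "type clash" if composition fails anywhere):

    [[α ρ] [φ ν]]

type clash

[α ρ]: t with ((s→(t→s))→(e→e)) — neither is a function whose domain matches the other; composition fails here.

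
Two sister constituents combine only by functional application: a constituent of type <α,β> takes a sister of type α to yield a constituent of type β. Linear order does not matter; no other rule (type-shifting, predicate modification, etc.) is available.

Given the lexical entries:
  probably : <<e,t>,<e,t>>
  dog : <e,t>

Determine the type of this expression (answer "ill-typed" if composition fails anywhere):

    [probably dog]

[probably dog]: <<e,t>,<e,t>> applied to <e,t> yields <e,t>.

<e,t>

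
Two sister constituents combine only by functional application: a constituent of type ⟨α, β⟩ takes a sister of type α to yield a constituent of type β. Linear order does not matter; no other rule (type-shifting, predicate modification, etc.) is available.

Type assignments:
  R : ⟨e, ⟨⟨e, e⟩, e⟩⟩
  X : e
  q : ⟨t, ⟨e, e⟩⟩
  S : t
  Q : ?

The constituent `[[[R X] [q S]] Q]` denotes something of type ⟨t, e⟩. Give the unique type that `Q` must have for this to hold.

[[[R X] [q S]] Q] is required to be ⟨t, e⟩. [[R X] [q S]] : e cannot yield ⟨t, e⟩ as functor, so Q : ⟨e, ⟨t, e⟩⟩.

⟨e, ⟨t, e⟩⟩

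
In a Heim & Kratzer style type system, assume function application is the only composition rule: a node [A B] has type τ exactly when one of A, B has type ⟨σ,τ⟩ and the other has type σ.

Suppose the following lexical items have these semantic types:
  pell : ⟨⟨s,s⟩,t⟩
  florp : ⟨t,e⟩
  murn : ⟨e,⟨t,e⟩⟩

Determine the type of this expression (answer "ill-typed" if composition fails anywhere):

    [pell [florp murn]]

ill-typed

[florp murn]: ⟨t,e⟩ and ⟨e,⟨t,e⟩⟩ cannot combine by function application — type clash.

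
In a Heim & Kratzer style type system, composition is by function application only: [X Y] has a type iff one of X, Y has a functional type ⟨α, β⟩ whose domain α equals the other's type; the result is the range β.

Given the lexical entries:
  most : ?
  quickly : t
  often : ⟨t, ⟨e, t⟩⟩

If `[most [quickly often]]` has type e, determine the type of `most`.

At [most [quickly often]] (required: e): [quickly often] is ⟨e, t⟩, which is not a function with range e; hence most is the functor — type ⟨⟨e, t⟩, e⟩.

⟨⟨e, t⟩, e⟩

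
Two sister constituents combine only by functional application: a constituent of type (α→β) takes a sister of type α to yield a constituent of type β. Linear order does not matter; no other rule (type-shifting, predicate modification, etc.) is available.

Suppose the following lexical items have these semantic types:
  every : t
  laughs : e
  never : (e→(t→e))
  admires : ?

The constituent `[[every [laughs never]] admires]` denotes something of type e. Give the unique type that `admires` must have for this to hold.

(e→e)

[[every [laughs never]] admires] must have type e. The sister [every [laughs never]] has type e; that is not a function onto e, so admires must be the functor, of type (e→e).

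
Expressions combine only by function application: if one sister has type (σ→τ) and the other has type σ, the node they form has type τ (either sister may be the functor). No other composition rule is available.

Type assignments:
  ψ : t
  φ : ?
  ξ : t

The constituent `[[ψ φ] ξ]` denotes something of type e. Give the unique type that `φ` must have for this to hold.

(t→(t→e))

For [[ψ φ] ξ] to have type e with ξ of type t, [ψ φ] must be the function: [ψ φ] : (t→e).
For [ψ φ] to have type (t→e) with ψ of type t, φ must be the function: φ : (t→(t→e)).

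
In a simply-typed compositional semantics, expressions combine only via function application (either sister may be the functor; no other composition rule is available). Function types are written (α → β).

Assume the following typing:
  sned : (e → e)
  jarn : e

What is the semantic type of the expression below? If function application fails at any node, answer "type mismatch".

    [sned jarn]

e

At [sned jarn], sned : (e → e) takes jarn : e, giving e.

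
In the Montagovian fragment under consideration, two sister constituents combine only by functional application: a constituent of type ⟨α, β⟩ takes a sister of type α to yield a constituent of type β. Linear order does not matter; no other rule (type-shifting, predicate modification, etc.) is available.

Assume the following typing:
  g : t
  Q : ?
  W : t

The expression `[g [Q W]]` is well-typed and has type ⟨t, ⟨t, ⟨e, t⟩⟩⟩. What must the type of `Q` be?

⟨t, ⟨t, ⟨t, ⟨t, ⟨e, t⟩⟩⟩⟩⟩

[g [Q W]] must have type ⟨t, ⟨t, ⟨e, t⟩⟩⟩. The sister g has type t; that is not a function onto ⟨t, ⟨t, ⟨e, t⟩⟩⟩, so [Q W] must be the functor, of type ⟨t, ⟨t, ⟨t, ⟨e, t⟩⟩⟩⟩.
[Q W] must have type ⟨t, ⟨t, ⟨t, ⟨e, t⟩⟩⟩⟩. The sister W has type t; that is not a function onto ⟨t, ⟨t, ⟨t, ⟨e, t⟩⟩⟩⟩, so Q must be the functor, of type ⟨t, ⟨t, ⟨t, ⟨t, ⟨e, t⟩⟩⟩⟩⟩.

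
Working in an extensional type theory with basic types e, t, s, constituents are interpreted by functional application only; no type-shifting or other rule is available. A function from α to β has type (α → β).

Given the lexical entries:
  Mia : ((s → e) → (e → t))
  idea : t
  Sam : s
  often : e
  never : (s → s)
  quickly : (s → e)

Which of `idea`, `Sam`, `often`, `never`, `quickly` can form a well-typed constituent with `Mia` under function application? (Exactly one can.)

idea : t — Mia needs (s → e); idea needs nothing (atomic); neither fits.
Sam : s — Mia needs (s → e); Sam needs nothing (atomic); neither fits.
often : e — Mia needs (s → e); often needs nothing (atomic); neither fits.
never : (s → s) — Mia needs (s → e); never needs s; neither fits.
quickly — combines: Mia : ((s → e) → (e → t)) takes quickly : (s → e) as argument, giving (e → t).

quickly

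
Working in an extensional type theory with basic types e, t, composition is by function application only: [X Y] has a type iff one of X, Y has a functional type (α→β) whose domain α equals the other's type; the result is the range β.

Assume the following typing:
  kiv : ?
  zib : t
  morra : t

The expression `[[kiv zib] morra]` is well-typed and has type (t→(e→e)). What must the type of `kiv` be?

(t→(t→(t→(e→e))))

At [[kiv zib] morra] (required: (t→(e→e))): morra is t, which is not a function with range (t→(e→e)); hence [kiv zib] is the functor — type (t→(t→(e→e))).
At [kiv zib] (required: (t→(t→(e→e)))): zib is t, which is not a function with range (t→(t→(e→e))); hence kiv is the functor — type (t→(t→(t→(e→e)))).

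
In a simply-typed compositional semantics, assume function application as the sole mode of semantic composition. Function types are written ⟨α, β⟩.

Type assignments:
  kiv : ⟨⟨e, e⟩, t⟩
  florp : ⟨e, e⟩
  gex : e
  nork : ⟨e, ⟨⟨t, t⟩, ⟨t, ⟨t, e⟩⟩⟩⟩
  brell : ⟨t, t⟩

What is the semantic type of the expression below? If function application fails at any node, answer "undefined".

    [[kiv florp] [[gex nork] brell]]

⟨t, e⟩

[kiv florp]: functor kiv : ⟨⟨e, e⟩, t⟩, argument florp : ⟨e, e⟩; result t.
[gex nork]: functor nork : ⟨e, ⟨⟨t, t⟩, ⟨t, ⟨t, e⟩⟩⟩⟩, argument gex : e; result ⟨⟨t, t⟩, ⟨t, ⟨t, e⟩⟩⟩.
[[gex nork] brell]: functor [gex nork] : ⟨⟨t, t⟩, ⟨t, ⟨t, e⟩⟩⟩, argument brell : ⟨t, t⟩; result ⟨t, ⟨t, e⟩⟩.
[[kiv florp] [[gex nork] brell]]: functor [[gex nork] brell] : ⟨t, ⟨t, e⟩⟩, argument [kiv florp] : t; result ⟨t, e⟩.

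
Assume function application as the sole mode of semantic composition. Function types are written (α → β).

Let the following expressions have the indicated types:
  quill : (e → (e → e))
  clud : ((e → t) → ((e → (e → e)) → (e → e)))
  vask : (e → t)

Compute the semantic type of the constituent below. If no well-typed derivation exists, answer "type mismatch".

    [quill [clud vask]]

(e → e)

[clud vask]: functor clud : ((e → t) → ((e → (e → e)) → (e → e))), argument vask : (e → t); result ((e → (e → e)) → (e → e)).
[quill [clud vask]]: functor [clud vask] : ((e → (e → e)) → (e → e)), argument quill : (e → (e → e)); result (e → e).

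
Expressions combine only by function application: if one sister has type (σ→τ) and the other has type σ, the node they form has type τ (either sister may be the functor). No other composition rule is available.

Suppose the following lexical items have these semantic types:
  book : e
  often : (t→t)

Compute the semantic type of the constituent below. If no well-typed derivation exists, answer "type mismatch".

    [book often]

type mismatch

[book often]: e and (t→t) cannot combine by function application — type clash.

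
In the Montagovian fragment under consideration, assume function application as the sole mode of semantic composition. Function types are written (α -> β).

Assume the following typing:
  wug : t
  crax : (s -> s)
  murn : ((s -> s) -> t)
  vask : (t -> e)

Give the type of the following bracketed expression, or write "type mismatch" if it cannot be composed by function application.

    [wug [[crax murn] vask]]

type mismatch

[crax murn]: murn is ((s -> s) -> t), crax is (s -> s); result t.
[[crax murn] vask]: vask is (t -> e), [crax murn] is t; result e.
[wug [[crax murn] vask]]: t with e — neither is a function whose domain matches the other; composition fails here.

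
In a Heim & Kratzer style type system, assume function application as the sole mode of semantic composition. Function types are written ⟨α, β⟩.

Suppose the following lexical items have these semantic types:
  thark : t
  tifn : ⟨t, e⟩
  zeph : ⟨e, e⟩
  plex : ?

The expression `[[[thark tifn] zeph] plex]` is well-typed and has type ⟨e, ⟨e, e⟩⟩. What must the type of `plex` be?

⟨e, ⟨e, ⟨e, e⟩⟩⟩

For [[[thark tifn] zeph] plex] to have type ⟨e, ⟨e, e⟩⟩ with [[thark tifn] zeph] of type e, plex must be the function: plex : ⟨e, ⟨e, ⟨e, e⟩⟩⟩.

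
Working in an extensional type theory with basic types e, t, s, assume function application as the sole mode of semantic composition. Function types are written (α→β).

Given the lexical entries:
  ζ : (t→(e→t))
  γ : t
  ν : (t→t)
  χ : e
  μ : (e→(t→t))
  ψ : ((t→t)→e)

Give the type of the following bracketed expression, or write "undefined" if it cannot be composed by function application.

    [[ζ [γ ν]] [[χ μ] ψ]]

t

At [γ ν], ν : (t→t) takes γ : t, giving t.
At [ζ [γ ν]], ζ : (t→(e→t)) takes [γ ν] : t, giving (e→t).
At [χ μ], μ : (e→(t→t)) takes χ : e, giving (t→t).
At [[χ μ] ψ], ψ : ((t→t)→e) takes [χ μ] : (t→t), giving e.
At [[ζ [γ ν]] [[χ μ] ψ]], [ζ [γ ν]] : (e→t) takes [[χ μ] ψ] : e, giving t.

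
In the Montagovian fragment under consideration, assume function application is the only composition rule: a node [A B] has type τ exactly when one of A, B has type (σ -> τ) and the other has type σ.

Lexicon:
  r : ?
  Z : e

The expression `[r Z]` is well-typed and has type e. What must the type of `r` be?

(e -> e)

[r Z] must have type e. The sister Z has type e; that is not a function onto e, so r must be the functor, of type (e -> e).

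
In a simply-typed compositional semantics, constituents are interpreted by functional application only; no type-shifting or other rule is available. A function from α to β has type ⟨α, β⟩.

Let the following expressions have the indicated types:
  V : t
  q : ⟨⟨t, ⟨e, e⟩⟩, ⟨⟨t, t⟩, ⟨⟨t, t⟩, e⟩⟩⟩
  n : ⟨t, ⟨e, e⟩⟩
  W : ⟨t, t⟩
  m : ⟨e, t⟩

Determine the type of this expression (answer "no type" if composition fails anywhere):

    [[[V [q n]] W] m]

[q n]: ⟨⟨t, ⟨e, e⟩⟩, ⟨⟨t, t⟩, ⟨⟨t, t⟩, e⟩⟩⟩ applied to ⟨t, ⟨e, e⟩⟩ yields ⟨⟨t, t⟩, ⟨⟨t, t⟩, e⟩⟩.
[V [q n]]: t and ⟨⟨t, t⟩, ⟨⟨t, t⟩, e⟩⟩ cannot combine by function application — type clash.

no type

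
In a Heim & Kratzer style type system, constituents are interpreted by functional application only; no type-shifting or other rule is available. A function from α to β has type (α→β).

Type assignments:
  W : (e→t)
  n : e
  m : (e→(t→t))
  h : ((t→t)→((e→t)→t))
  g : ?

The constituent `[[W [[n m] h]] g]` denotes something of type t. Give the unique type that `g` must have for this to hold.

For [[W [[n m] h]] g] to have type t with [W [[n m] h]] of type t, g must be the function: g : (t→t).

(t→t)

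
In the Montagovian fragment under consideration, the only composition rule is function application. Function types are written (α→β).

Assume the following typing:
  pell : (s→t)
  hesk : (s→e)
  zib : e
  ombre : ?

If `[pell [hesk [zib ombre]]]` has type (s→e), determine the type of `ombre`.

(e→((s→e)→((s→t)→(s→e))))

[pell [hesk [zib ombre]]] must have type (s→e). The sister pell has type (s→t); that is not a function onto (s→e), so [hesk [zib ombre]] must be the functor, of type ((s→t)→(s→e)).
[hesk [zib ombre]] must have type ((s→t)→(s→e)). The sister hesk has type (s→e); that is not a function onto ((s→t)→(s→e)), so [zib ombre] must be the functor, of type ((s→e)→((s→t)→(s→e))).
[zib ombre] must have type ((s→e)→((s→t)→(s→e))). The sister zib has type e; that is not a function onto ((s→e)→((s→t)→(s→e))), so ombre must be the functor, of type (e→((s→e)→((s→t)→(s→e)))).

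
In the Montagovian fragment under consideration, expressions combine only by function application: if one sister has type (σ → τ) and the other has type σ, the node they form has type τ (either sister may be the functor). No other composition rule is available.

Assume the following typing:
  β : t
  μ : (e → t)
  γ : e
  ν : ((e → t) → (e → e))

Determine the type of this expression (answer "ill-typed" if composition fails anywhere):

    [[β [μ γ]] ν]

[μ γ] — μ of type (e → t) combines with γ of type e: type t.
[β [μ γ]]: t and t cannot combine by function application — type clash.

ill-typed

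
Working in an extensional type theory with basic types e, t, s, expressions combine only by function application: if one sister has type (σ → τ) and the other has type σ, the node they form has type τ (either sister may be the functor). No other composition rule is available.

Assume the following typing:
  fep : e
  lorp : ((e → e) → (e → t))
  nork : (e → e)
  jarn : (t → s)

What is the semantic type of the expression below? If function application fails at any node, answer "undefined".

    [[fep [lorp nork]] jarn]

At [lorp nork], lorp : ((e → e) → (e → t)) takes nork : (e → e), giving (e → t).
At [fep [lorp nork]], [lorp nork] : (e → t) takes fep : e, giving t.
At [[fep [lorp nork]] jarn], jarn : (t → s) takes [fep [lorp nork]] : t, giving s.

s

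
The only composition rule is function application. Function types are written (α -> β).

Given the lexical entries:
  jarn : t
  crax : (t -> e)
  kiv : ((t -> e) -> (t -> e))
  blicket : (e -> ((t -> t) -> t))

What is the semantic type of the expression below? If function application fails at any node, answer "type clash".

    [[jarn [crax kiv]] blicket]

[crax kiv]: functor kiv : ((t -> e) -> (t -> e)), argument crax : (t -> e); result (t -> e).
[jarn [crax kiv]]: functor [crax kiv] : (t -> e), argument jarn : t; result e.
[[jarn [crax kiv]] blicket]: functor blicket : (e -> ((t -> t) -> t)), argument [jarn [crax kiv]] : e; result ((t -> t) -> t).

((t -> t) -> t)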